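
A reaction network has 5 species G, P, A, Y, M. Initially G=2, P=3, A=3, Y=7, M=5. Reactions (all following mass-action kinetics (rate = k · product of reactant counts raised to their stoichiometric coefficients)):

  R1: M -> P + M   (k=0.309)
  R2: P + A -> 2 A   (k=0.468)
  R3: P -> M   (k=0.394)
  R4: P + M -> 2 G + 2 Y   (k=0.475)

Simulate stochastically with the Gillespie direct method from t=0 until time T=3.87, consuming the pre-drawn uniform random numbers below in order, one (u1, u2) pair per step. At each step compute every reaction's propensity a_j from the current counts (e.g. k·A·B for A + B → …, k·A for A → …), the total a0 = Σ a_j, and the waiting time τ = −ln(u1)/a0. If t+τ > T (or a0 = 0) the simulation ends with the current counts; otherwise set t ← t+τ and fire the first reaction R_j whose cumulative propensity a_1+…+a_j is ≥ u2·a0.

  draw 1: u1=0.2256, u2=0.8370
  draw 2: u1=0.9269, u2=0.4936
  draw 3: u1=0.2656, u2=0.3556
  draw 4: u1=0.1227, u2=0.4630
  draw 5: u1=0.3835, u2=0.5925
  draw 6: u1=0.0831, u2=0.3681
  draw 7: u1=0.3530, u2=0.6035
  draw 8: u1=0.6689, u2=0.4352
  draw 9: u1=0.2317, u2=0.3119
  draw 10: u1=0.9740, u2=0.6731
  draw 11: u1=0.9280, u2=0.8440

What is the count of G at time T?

t=0.000: G=2 P=3 A=3 Y=7 M=5
Draw 1: a1=1.545, a2=4.212, a3=1.182, a4=7.125, a0=14.064; τ=−ln(0.2256)/14.064=0.106 → t=0.106; u2·a0=0.8370·14.064=11.772; a1+…+a3=6.939 < 11.772 ≤ a1+…+a4=14.064 → R4 fires; G=4 P=2 A=3 Y=9 M=4
Draw 2: a1=1.236, a2=2.808, a3=0.788, a4=3.800, a0=8.632; τ=−ln(0.9269)/8.632=0.009 → t=0.115; u2·a0=0.4936·8.632=4.261; a1+a2=4.044 < 4.261 ≤ a1+…+a3=4.832 → R3 fires; G=4 P=1 A=3 Y=9 M=5
Draw 3: a1=1.545, a2=1.404, a3=0.394, a4=2.375, a0=5.718; τ=−ln(0.2656)/5.718=0.232 → t=0.347; u2·a0=0.3556·5.718=2.033; a1=1.545 < 2.033 ≤ a1+a2=2.949 → R2 fires; G=4 P=0 A=4 Y=9 M=5
Draw 4: a1=1.545, a2=0.000, a3=0.000, a4=0.000, a0=1.545; τ=−ln(0.1227)/1.545=1.358 → t=1.704; u2·a0=0.4630·1.545=0.715 ≤ a1=1.545 → R1 fires; G=4 P=1 A=4 Y=9 M=5
Draw 5: a1=1.545, a2=1.872, a3=0.394, a4=2.375, a0=6.186; τ=−ln(0.3835)/6.186=0.155 → t=1.859; u2·a0=0.5925·6.186=3.665; a1+a2=3.417 < 3.665 ≤ a1+…+a3=3.811 → R3 fires; G=4 P=0 A=4 Y=9 M=6
Draw 6: a1=1.854, a2=0.000, a3=0.000, a4=0.000, a0=1.854; τ=−ln(0.0831)/1.854=1.342 → t=3.201; u2·a0=0.3681·1.854=0.682 ≤ a1=1.854 → R1 fires; G=4 P=1 A=4 Y=9 M=6
Draw 7: a1=1.854, a2=1.872, a3=0.394, a4=2.850, a0=6.970; τ=−ln(0.3530)/6.970=0.149 → t=3.351; u2·a0=0.6035·6.970=4.206; a1+…+a3=4.120 < 4.206 ≤ a1+…+a4=6.970 → R4 fires; G=6 P=0 A=4 Y=11 M=5
Draw 8: a1=1.545, a2=0.000, a3=0.000, a4=0.000, a0=1.545; τ=−ln(0.6689)/1.545=0.260 → t=3.611; u2·a0=0.4352·1.545=0.672 ≤ a1=1.545 → R1 fires; G=6 P=1 A=4 Y=11 M=5
Draw 9: a1=1.545, a2=1.872, a3=0.394, a4=2.375, a0=6.186; τ=−ln(0.2317)/6.186=0.236 → t=3.847; u2·a0=0.3119·6.186=1.929; a1=1.545 < 1.929 ≤ a1+a2=3.417 → R2 fires; G=6 P=0 A=5 Y=11 M=5
Draw 10: a1=1.545, a2=0.000, a3=0.000, a4=0.000, a0=1.545; τ=−ln(0.9740)/1.545=0.017 → t=3.864; u2·a0=0.6731·1.545=1.040 ≤ a1=1.545 → R1 fires; G=6 P=1 A=5 Y=11 M=5
Draw 11: a1=1.545, a2=2.340, a3=0.394, a4=2.375, a0=6.654; τ=−ln(0.9280)/6.654=0.011 → t=3.876 > T=3.87: stop.
Read off G at T=3.87: 6

G at T = 6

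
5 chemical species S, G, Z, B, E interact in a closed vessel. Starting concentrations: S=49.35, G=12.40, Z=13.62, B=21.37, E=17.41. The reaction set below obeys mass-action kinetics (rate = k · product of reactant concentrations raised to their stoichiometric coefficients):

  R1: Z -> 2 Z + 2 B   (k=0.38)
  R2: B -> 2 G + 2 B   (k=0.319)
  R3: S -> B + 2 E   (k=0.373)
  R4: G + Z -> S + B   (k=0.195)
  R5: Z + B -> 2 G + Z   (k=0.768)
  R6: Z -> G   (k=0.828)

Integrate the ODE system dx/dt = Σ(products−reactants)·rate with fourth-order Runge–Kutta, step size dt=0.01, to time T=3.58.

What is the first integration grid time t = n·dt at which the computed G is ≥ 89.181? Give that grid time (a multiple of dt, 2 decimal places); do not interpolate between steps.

RK4 with dt=0.01: 358 steps to T=3.58. Trajectory (selected grid times):
t=0.00: S=49.35 G=12.40 Z=13.62 B=21.37 E=17.41
t=0.40: S=53.74 G=54.89 Z=0.38 B=21.04 E=33.45
t=0.80: S=46.61 G=62.42 Z=0.00 B=31.69 E=48.43
t=1.19: S=40.30 G=71.67 Z=0.00 B=42.61 E=61.05
t=1.59: S=34.72 G=84.03 Z=0.00 B=54.38 E=72.22
t=1.73: S=32.95 G=89.08 Z=0.00 B=58.67 E=75.76
t=1.74: S=32.83 G=89.45 Z=0.00 B=58.98 E=76.00
t=1.99: S=29.91 G=99.49 Z=0.00 B=66.92 E=81.85
t=2.39: S=25.76 G=118.27 Z=0.00 B=80.45 E=90.14
t=2.78: S=22.27 G=140.05 Z=0.00 B=94.83 E=97.11
t=3.18: S=19.19 G=166.28 Z=0.00 B=111.04 E=103.29
t=3.58: S=16.53 G=196.87 Z=0.00 B=128.99 E=108.61
G(1.73)=89.077 < 89.181 but G(1.74)=89.453 ≥ 89.181, so the first grid time is t=1.74.

Threshold first reached at t = 1.74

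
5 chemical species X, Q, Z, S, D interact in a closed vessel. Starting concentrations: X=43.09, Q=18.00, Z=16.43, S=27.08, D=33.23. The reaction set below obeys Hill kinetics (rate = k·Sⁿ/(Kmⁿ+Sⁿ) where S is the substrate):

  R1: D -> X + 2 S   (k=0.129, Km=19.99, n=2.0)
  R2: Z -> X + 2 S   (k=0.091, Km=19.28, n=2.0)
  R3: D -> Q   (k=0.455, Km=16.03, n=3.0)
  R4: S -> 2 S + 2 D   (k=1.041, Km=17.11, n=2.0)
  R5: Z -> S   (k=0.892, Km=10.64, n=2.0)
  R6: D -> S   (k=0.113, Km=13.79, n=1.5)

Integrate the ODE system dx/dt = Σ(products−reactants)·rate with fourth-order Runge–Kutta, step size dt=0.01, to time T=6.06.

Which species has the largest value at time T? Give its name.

RK4 with dt=0.01: 606 steps to T=6.06. Trajectory (selected grid times):
t=0.00: X=43.09 Q=18.00 Z=16.43 S=27.08 D=33.23
t=0.67: X=43.18 Q=18.27 Z=15.99 S=28.24 D=33.84
t=1.35: X=43.27 Q=18.56 Z=15.55 S=29.42 D=34.48
t=2.02: X=43.36 Q=18.83 Z=15.12 S=30.59 D=35.13
t=2.69: X=43.45 Q=19.11 Z=14.70 S=31.76 D=35.80
t=3.37: X=43.54 Q=19.40 Z=14.28 S=32.95 D=36.49
t=4.04: X=43.62 Q=19.68 Z=13.88 S=34.12 D=37.19
t=4.71: X=43.71 Q=19.96 Z=13.49 S=35.29 D=37.90
t=5.39: X=43.80 Q=20.25 Z=13.10 S=36.48 D=38.63
t=6.06: X=43.89 Q=20.53 Z=12.72 S=37.64 D=39.36
At T=6.06: X=43.89 Q=20.53 Z=12.72 S=37.64 D=39.36; the largest is X.

Dominant species at T: X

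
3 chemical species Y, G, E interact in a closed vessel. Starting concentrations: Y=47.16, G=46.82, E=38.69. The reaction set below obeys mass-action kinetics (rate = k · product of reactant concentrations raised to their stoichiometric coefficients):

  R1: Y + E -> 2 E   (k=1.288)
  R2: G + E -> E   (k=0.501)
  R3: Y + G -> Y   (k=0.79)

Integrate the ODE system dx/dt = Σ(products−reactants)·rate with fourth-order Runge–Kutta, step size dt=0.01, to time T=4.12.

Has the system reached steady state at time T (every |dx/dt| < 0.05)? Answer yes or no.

RK4 with dt=0.01: 412 steps to T=4.12. Trajectory (selected grid times):
t=0.00: Y=47.16 G=46.82 E=38.69
t=0.46: Y=0.00 G=0.00 E=85.85
t=0.92: Y=0.00 G=0.00 E=85.85
t=1.37: Y=0.00 G=0.00 E=85.85
t=1.83: Y=0.00 G=0.00 E=85.85
t=2.29: Y=0.00 G=0.00 E=85.85
t=2.75: Y=0.00 G=0.00 E=85.85
t=3.20: Y=0.00 G=0.00 E=85.85
t=3.66: Y=0.00 G=0.00 E=85.85
t=4.12: Y=0.00 G=0.00 E=85.85
Rates at T: R1=0.0000, R2=0.0000, R3=0.0000
dx/dt at T (Σ net stoichiometry × rate): Y=-0.0000, G=-0.0000, E=+0.0000
Largest |dx/dt| is |-0.0000| (G) < 0.05 → steady.

Steady state at T: yes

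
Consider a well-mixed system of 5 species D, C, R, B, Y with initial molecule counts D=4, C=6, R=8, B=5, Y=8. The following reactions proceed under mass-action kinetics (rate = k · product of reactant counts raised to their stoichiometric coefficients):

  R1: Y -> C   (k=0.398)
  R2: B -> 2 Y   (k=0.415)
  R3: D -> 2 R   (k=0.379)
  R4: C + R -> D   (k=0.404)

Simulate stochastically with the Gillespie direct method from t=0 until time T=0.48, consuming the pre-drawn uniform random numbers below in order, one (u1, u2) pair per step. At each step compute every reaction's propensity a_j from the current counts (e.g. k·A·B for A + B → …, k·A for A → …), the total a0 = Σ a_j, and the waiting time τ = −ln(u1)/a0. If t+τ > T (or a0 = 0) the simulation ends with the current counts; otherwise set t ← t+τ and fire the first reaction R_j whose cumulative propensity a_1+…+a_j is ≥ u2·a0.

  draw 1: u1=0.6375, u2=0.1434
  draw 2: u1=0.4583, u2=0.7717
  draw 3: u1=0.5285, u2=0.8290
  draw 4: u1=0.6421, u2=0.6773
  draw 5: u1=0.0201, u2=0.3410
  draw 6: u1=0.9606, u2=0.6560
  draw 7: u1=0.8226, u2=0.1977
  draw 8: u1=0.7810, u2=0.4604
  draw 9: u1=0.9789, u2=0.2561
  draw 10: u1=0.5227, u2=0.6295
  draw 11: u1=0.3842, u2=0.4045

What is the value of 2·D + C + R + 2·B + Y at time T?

Value at T = 40

Check how each reaction changes W = 2·D + C + R + 2·B + Y (weight of products minus weight of reactants):
R1: Y -> C: (1·1) − (1·1) = 1 − 1 = 0
R2: B -> 2 Y: (1·2) − (2·1) = 2 − 2 = 0
R3: D -> 2 R: (1·2) − (2·1) = 2 − 2 = 0
R4: C + R -> D: (2·1) − (1·1 + 1·1) = 2 − 2 = 0
Every reaction leaves W unchanged, so W is conserved and no simulation is needed: W(T) = W(0) = 2·4 + 6 + 8 + 2·5 + 8 = 40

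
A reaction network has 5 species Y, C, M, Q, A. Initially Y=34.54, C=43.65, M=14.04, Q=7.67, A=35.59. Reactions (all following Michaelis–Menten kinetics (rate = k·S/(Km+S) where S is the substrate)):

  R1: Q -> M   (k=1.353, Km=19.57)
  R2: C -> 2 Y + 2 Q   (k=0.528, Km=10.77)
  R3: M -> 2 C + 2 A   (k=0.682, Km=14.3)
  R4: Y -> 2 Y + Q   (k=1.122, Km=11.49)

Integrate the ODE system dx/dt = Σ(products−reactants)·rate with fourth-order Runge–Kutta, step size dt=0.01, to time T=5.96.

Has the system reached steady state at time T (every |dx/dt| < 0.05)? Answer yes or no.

RK4 with dt=0.01: 596 steps to T=5.96. Trajectory (selected grid times):
t=0.00: Y=34.54 C=43.65 M=14.04 Q=7.67 A=35.59
t=0.66: Y=35.66 C=43.82 M=14.08 Q=8.53 A=36.04
t=1.32: Y=36.78 C=43.98 M=14.13 Q=9.37 A=36.48
t=1.99: Y=37.92 C=44.15 M=14.21 Q=10.21 A=36.94
t=2.65: Y=39.05 C=44.32 M=14.30 Q=11.03 A=37.39
t=3.31: Y=40.19 C=44.49 M=14.40 Q=11.83 A=37.84
t=3.97: Y=41.33 C=44.67 M=14.52 Q=12.63 A=38.29
t=4.64: Y=42.49 C=44.84 M=14.65 Q=13.42 A=38.75
t=5.30: Y=43.63 C=45.02 M=14.79 Q=14.20 A=39.21
t=5.96: Y=44.78 C=45.20 M=14.94 Q=14.97 A=39.67
Rates at T: R1=0.5864, R2=0.4264, R3=0.3485, R4=0.8929
dx/dt at T (Σ net stoichiometry × rate): Y=+1.7457, C=+0.2706, M=+0.2379, Q=+1.1593, A=+0.6970
Largest |dx/dt| is |+1.7457| (Y) ≥ 0.05 → not steady.

Steady state at T: no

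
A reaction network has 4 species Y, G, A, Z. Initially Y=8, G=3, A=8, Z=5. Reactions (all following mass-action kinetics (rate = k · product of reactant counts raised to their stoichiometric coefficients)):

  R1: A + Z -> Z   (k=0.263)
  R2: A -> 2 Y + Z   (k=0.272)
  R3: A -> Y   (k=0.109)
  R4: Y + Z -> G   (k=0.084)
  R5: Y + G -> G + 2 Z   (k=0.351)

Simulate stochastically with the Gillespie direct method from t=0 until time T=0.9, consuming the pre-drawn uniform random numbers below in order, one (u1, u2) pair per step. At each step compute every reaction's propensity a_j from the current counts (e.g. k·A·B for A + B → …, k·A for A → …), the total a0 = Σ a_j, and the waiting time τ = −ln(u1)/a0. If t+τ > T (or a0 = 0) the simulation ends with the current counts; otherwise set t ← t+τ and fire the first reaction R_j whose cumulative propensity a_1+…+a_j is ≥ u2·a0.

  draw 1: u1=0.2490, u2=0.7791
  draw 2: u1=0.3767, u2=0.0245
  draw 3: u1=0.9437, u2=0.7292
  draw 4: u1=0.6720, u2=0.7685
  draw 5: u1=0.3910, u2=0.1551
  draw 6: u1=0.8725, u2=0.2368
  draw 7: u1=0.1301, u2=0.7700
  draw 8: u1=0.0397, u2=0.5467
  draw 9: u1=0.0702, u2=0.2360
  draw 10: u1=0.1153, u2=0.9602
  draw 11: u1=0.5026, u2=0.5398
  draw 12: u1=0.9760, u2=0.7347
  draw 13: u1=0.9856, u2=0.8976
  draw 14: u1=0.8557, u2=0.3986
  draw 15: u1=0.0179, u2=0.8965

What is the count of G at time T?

G at T = 4

t=0.000: Y=8 G=3 A=8 Z=5
Draw 1: a1=10.520, a2=2.176, a3=0.872, a4=3.360, a5=8.424, a0=25.352; τ=−ln(0.2490)/25.352=0.055 → t=0.055; u2·a0=0.7791·25.352=19.752; a1+…+a4=16.928 < 19.752 ≤ a1+…+a5=25.352 → R5 fires; Y=7 G=3 A=8 Z=7
Draw 2: a1=14.728, a2=2.176, a3=0.872, a4=4.116, a5=7.371, a0=29.263; τ=−ln(0.3767)/29.263=0.033 → t=0.088; u2·a0=0.0245·29.263=0.717 ≤ a1=14.728 → R1 fires; Y=7 G=3 A=7 Z=7
Draw 3: a1=12.887, a2=1.904, a3=0.763, a4=4.116, a5=7.371, a0=27.041; τ=−ln(0.9437)/27.041=0.002 → t=0.090; u2·a0=0.7292·27.041=19.718; a1+…+a4=19.670 < 19.718 ≤ a1+…+a5=27.041 → R5 fires; Y=6 G=3 A=7 Z=9
Draw 4: a1=16.569, a2=1.904, a3=0.763, a4=4.536, a5=6.318, a0=30.090; τ=−ln(0.6720)/30.090=0.013 → t=0.104; u2·a0=0.7685·30.090=23.124; a1+…+a3=19.236 < 23.124 ≤ a1+…+a4=23.772 → R4 fires; Y=5 G=4 A=7 Z=8
Draw 5: a1=14.728, a2=1.904, a3=0.763, a4=3.360, a5=7.020, a0=27.775; τ=−ln(0.3910)/27.775=0.034 → t=0.137; u2·a0=0.1551·27.775=4.308 ≤ a1=14.728 → R1 fires; Y=5 G=4 A=6 Z=8
Draw 6: a1=12.624, a2=1.632, a3=0.654, a4=3.360, a5=7.020, a0=25.290; τ=−ln(0.8725)/25.290=0.005 → t=0.143; u2·a0=0.2368·25.290=5.989 ≤ a1=12.624 → R1 fires; Y=5 G=4 A=5 Z=8
Draw 7: a1=10.520, a2=1.360, a3=0.545, a4=3.360, a5=7.020, a0=22.805; τ=−ln(0.1301)/22.805=0.089 → t=0.232; u2·a0=0.7700·22.805=17.560; a1+…+a4=15.785 < 17.560 ≤ a1+…+a5=22.805 → R5 fires; Y=4 G=4 A=5 Z=10
Draw 8: a1=13.150, a2=1.360, a3=0.545, a4=3.360, a5=5.616, a0=24.031; τ=−ln(0.0397)/24.031=0.134 → t=0.366; u2·a0=0.5467·24.031=13.138 ≤ a1=13.150 → R1 fires; Y=4 G=4 A=4 Z=10
Draw 9: a1=10.520, a2=1.088, a3=0.436, a4=3.360, a5=5.616, a0=21.020; τ=−ln(0.0702)/21.020=0.126 → t=0.493; u2·a0=0.2360·21.020=4.961 ≤ a1=10.520 → R1 fires; Y=4 G=4 A=3 Z=10
Draw 10: a1=7.890, a2=0.816, a3=0.327, a4=3.360, a5=5.616, a0=18.009; τ=−ln(0.1153)/18.009=0.120 → t=0.613; u2·a0=0.9602·18.009=17.292; a1+…+a4=12.393 < 17.292 ≤ a1+…+a5=18.009 → R5 fires; Y=3 G=4 A=3 Z=12
Draw 11: a1=9.468, a2=0.816, a3=0.327, a4=3.024, a5=4.212, a0=17.847; τ=−ln(0.5026)/17.847=0.039 → t=0.651; u2·a0=0.5398·17.847=9.634; a1=9.468 < 9.634 ≤ a1+a2=10.284 → R2 fires; Y=5 G=4 A=2 Z=13
Draw 12: a1=6.838, a2=0.544, a3=0.218, a4=5.460, a5=7.020, a0=20.080; τ=−ln(0.9760)/20.080=0.001 → t=0.653; u2·a0=0.7347·20.080=14.753; a1+…+a4=13.060 < 14.753 ≤ a1+…+a5=20.080 → R5 fires; Y=4 G=4 A=2 Z=15
Draw 13: a1=7.890, a2=0.544, a3=0.218, a4=5.040, a5=5.616, a0=19.308; τ=−ln(0.9856)/19.308=0.001 → t=0.653; u2·a0=0.8976·19.308=17.331; a1+…+a4=13.692 < 17.331 ≤ a1+…+a5=19.308 → R5 fires; Y=3 G=4 A=2 Z=17
Draw 14: a1=8.942, a2=0.544, a3=0.218, a4=4.284, a5=4.212, a0=18.200; τ=−ln(0.8557)/18.200=0.009 → t=0.662; u2·a0=0.3986·18.200=7.255 ≤ a1=8.942 → R1 fires; Y=3 G=4 A=1 Z=17
Draw 15: a1=4.471, a2=0.272, a3=0.109, a4=4.284, a5=4.212, a0=13.348; τ=−ln(0.0179)/13.348=0.301 → t=0.963 > T=0.9: stop.
Read off G at T=0.9: 4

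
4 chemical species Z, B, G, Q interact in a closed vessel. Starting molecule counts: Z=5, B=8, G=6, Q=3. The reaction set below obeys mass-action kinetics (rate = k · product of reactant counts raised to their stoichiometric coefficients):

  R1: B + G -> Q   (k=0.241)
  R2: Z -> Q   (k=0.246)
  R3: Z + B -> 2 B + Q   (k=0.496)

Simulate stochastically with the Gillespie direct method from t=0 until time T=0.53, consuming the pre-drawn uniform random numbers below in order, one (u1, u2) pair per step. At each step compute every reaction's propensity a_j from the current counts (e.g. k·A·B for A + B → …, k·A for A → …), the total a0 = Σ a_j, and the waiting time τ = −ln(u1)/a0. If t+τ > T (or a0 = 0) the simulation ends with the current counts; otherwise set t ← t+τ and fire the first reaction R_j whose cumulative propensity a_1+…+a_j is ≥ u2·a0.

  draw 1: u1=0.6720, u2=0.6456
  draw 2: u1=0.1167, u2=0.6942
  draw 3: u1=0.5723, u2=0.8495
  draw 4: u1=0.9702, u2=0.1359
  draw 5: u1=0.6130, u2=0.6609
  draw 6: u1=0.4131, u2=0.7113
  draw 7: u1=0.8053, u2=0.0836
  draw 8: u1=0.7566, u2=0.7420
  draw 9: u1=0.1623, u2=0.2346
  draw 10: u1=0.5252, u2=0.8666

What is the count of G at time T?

t=0.000: Z=5 B=8 G=6 Q=3
Draw 1: a1=11.568, a2=1.230, a3=19.840, a0=32.638; τ=−ln(0.6720)/32.638=0.012 → t=0.012; u2·a0=0.6456·32.638=21.071; a1+a2=12.798 < 21.071 ≤ a1+…+a3=32.638 → R3 fires; Z=4 B=9 G=6 Q=4
Draw 2: a1=13.014, a2=0.984, a3=17.856, a0=31.854; τ=−ln(0.1167)/31.854=0.067 → t=0.080; u2·a0=0.6942·31.854=22.113; a1+a2=13.998 < 22.113 ≤ a1+…+a3=31.854 → R3 fires; Z=3 B=10 G=6 Q=5
Draw 3: a1=14.460, a2=0.738, a3=14.880, a0=30.078; τ=−ln(0.5723)/30.078=0.019 → t=0.098; u2·a0=0.8495·30.078=25.551; a1+a2=15.198 < 25.551 ≤ a1+…+a3=30.078 → R3 fires; Z=2 B=11 G=6 Q=6
Draw 4: a1=15.906, a2=0.492, a3=10.912, a0=27.310; τ=−ln(0.9702)/27.310=0.001 → t=0.099; u2·a0=0.1359·27.310=3.711 ≤ a1=15.906 → R1 fires; Z=2 B=10 G=5 Q=7
Draw 5: a1=12.050, a2=0.492, a3=9.920, a0=22.462; τ=−ln(0.6130)/22.462=0.022 → t=0.121; u2·a0=0.6609·22.462=14.845; a1+a2=12.542 < 14.845 ≤ a1+…+a3=22.462 → R3 fires; Z=1 B=11 G=5 Q=8
Draw 6: a1=13.255, a2=0.246, a3=5.456, a0=18.957; τ=−ln(0.4131)/18.957=0.047 → t=0.168; u2·a0=0.7113·18.957=13.484; a1=13.255 < 13.484 ≤ a1+a2=13.501 → R2 fires; Z=0 B=11 G=5 Q=9
Draw 7: a1=13.255, a2=0.000, a3=0.000, a0=13.255; τ=−ln(0.8053)/13.255=0.016 → t=0.184; u2·a0=0.0836·13.255=1.108 ≤ a1=13.255 → R1 fires; Z=0 B=10 G=4 Q=10
Draw 8: a1=9.640, a2=0.000, a3=0.000, a0=9.640; τ=−ln(0.7566)/9.640=0.029 → t=0.213; u2·a0=0.7420·9.640=7.153 ≤ a1=9.640 → R1 fires; Z=0 B=9 G=3 Q=11
Draw 9: a1=6.507, a2=0.000, a3=0.000, a0=6.507; τ=−ln(0.1623)/6.507=0.279 → t=0.492; u2·a0=0.2346·6.507=1.527 ≤ a1=6.507 → R1 fires; Z=0 B=8 G=2 Q=12
Draw 10: a1=3.856, a2=0.000, a3=0.000, a0=3.856; τ=−ln(0.5252)/3.856=0.167 → t=0.659 > T=0.53: stop.
Read off G at T=0.53: 2

G at T = 2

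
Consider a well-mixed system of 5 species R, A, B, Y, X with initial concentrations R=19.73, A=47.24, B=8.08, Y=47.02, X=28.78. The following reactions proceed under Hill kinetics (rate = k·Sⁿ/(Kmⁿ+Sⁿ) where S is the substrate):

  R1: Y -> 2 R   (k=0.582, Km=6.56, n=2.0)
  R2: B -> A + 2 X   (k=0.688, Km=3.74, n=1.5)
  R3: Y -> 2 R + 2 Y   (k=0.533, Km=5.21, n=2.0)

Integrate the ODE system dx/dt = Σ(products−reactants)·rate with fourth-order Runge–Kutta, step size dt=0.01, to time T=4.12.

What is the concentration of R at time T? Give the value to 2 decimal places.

RK4 with dt=0.01: 412 steps to T=4.12. Trajectory (selected grid times):
t=0.00: R=19.73 A=47.24 B=8.08 Y=47.02 X=28.78
t=0.46: R=20.74 A=47.48 B=7.84 Y=47.00 X=29.26
t=0.92: R=21.75 A=47.72 B=7.60 Y=46.98 X=29.73
t=1.37: R=22.74 A=47.94 B=7.38 Y=46.96 X=30.19
t=1.83: R=23.75 A=48.18 B=7.14 Y=46.94 X=30.65
t=2.29: R=24.76 A=48.40 B=6.92 Y=46.92 X=31.11
t=2.75: R=25.77 A=48.63 B=6.69 Y=46.90 X=31.56
t=3.20: R=26.75 A=48.85 B=6.47 Y=46.88 X=31.99
t=3.66: R=27.76 A=49.06 B=6.26 Y=46.86 X=32.43
t=4.12: R=28.77 A=49.28 B=6.04 Y=46.84 X=32.86
Read off R at T=4.12: 28.77

R at T = 28.77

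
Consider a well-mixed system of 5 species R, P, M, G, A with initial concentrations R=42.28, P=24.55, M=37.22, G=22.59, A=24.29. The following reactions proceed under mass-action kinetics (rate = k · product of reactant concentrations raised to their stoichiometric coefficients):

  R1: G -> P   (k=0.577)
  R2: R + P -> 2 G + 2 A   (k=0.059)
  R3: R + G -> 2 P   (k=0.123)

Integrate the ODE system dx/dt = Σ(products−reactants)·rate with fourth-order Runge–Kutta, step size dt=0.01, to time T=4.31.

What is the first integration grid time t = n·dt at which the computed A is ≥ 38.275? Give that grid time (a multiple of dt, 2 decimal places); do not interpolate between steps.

RK4 with dt=0.01: 431 steps to T=4.31. Trajectory (selected grid times):
t=0.00: R=42.28 P=24.55 M=37.22 G=22.59 A=24.29
t=0.11: R=24.91 P=39.91 M=37.22 G=24.60 A=38.19
t=0.12: R=23.60 P=40.95 M=37.22 G=24.87 A=39.35
t=0.48: R=2.30 P=59.40 M=37.22 G=27.72 A=59.25
t=0.96: R=0.09 P=67.25 M=37.22 G=22.08 A=61.59
t=1.44: R=0.00 P=72.62 M=37.22 G=16.80 A=61.69
t=1.92: R=0.00 P=76.68 M=37.22 G=12.74 A=61.70
t=2.39: R=0.00 P=79.71 M=37.22 G=9.71 A=61.70
t=2.87: R=0.00 P=82.06 M=37.22 G=7.36 A=61.70
t=3.35: R=0.00 P=83.84 M=37.22 G=5.58 A=61.70
t=3.83: R=0.00 P=85.19 M=37.22 G=4.23 A=61.70
t=4.31: R=0.00 P=86.21 M=37.22 G=3.21 A=61.70
A(0.11)=38.192 < 38.275 but A(0.12)=39.349 ≥ 38.275, so the first grid time is t=0.12.

Threshold first reached at t = 0.12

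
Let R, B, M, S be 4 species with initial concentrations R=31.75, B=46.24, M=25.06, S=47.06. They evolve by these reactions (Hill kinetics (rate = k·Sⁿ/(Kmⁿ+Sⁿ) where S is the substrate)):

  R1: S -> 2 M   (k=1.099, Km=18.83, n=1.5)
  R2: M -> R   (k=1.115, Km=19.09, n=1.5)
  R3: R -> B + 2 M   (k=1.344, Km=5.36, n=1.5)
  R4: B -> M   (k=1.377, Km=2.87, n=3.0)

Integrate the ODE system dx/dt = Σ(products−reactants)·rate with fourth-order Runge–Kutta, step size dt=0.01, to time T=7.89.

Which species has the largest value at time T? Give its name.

RK4 with dt=0.01: 789 steps to T=7.89. Trajectory (selected grid times):
t=0.00: R=31.75 B=46.24 M=25.06 S=47.06
t=0.88: R=31.26 B=46.13 M=29.40 S=46.29
t=1.75: R=30.83 B=46.03 M=33.64 S=45.53
t=2.63: R=30.43 B=45.92 M=37.87 S=44.77
t=3.51: R=30.07 B=45.81 M=42.06 S=44.01
t=4.38: R=29.74 B=45.70 M=46.17 S=43.27
t=5.26: R=29.43 B=45.58 M=50.29 S=42.52
t=6.14: R=29.13 B=45.47 M=54.38 S=41.77
t=7.01: R=28.86 B=45.35 M=58.40 S=41.04
t=7.89: R=28.60 B=45.24 M=62.44 S=40.31
At T=7.89: R=28.60 B=45.24 M=62.44 S=40.31; the largest is M.

Dominant species at T: M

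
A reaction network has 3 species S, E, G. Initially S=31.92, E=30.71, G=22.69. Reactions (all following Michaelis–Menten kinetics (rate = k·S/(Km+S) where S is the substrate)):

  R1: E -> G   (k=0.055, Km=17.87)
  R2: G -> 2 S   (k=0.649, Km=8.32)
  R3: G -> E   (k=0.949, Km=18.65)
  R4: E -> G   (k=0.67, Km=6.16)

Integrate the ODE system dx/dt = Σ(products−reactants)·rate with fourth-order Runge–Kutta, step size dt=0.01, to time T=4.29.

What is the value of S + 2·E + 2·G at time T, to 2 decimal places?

Check how each reaction changes W = S + 2·E + 2·G (weight of products minus weight of reactants):
R1: E -> G: (2·1) − (2·1) = 2 − 2 = 0
R2: G -> 2 S: (1·2) − (2·1) = 2 − 2 = 0
R3: G -> E: (2·1) − (2·1) = 2 − 2 = 0
R4: E -> G: (2·1) − (2·1) = 2 − 2 = 0
Every reaction leaves W unchanged, so W is conserved and no simulation is needed: W(T) = W(0) = 31.92 + 2·30.71 + 2·22.69 = 138.72

Value at T = 138.72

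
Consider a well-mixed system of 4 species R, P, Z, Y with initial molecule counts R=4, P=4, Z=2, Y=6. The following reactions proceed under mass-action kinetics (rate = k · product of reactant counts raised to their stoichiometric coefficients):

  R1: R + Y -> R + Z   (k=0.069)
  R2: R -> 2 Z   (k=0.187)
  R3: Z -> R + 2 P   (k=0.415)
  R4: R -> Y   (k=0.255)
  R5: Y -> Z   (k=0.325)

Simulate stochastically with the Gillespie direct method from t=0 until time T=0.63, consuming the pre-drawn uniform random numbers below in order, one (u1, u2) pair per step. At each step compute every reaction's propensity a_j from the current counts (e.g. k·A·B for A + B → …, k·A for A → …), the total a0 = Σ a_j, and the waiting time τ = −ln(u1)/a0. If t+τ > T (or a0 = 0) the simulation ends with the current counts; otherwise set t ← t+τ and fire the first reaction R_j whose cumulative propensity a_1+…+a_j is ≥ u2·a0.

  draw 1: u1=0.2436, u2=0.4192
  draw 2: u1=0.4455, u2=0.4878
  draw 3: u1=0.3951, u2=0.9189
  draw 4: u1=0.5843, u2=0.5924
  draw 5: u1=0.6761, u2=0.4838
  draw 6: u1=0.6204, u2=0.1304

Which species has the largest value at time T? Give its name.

Dominant species at T: P

t=0.000: R=4 P=4 Z=2 Y=6
Draw 1: a1=1.656, a2=0.748, a3=0.830, a4=1.020, a5=1.950, a0=6.204; τ=−ln(0.2436)/6.204=0.228 → t=0.228; u2·a0=0.4192·6.204=2.601; a1+a2=2.404 < 2.601 ≤ a1+…+a3=3.234 → R3 fires; R=5 P=6 Z=1 Y=6
Draw 2: a1=2.070, a2=0.935, a3=0.415, a4=1.275, a5=1.950, a0=6.645; τ=−ln(0.4455)/6.645=0.122 → t=0.349; u2·a0=0.4878·6.645=3.241; a1+a2=3.005 < 3.241 ≤ a1+…+a3=3.420 → R3 fires; R=6 P=8 Z=0 Y=6
Draw 3: a1=2.484, a2=1.122, a3=0.000, a4=1.530, a5=1.950, a0=7.086; τ=−ln(0.3951)/7.086=0.131 → t=0.480; u2·a0=0.9189·7.086=6.511; a1+…+a4=5.136 < 6.511 ≤ a1+…+a5=7.086 → R5 fires; R=6 P=8 Z=1 Y=5
Draw 4: a1=2.070, a2=1.122, a3=0.415, a4=1.530, a5=1.625, a0=6.762; τ=−ln(0.5843)/6.762=0.079 → t=0.560; u2·a0=0.5924·6.762=4.006; a1+…+a3=3.607 < 4.006 ≤ a1+…+a4=5.137 → R4 fires; R=5 P=8 Z=1 Y=6
Draw 5: a1=2.070, a2=0.935, a3=0.415, a4=1.275, a5=1.950, a0=6.645; τ=−ln(0.6761)/6.645=0.059 → t=0.619; u2·a0=0.4838·6.645=3.215; a1+a2=3.005 < 3.215 ≤ a1+…+a3=3.420 → R3 fires; R=6 P=10 Z=0 Y=6
Draw 6: a1=2.484, a2=1.122, a3=0.000, a4=1.530, a5=1.950, a0=7.086; τ=−ln(0.6204)/7.086=0.067 → t=0.686 > T=0.63: stop.
At T=0.63: R=6 P=10 Z=0 Y=6; the largest is P.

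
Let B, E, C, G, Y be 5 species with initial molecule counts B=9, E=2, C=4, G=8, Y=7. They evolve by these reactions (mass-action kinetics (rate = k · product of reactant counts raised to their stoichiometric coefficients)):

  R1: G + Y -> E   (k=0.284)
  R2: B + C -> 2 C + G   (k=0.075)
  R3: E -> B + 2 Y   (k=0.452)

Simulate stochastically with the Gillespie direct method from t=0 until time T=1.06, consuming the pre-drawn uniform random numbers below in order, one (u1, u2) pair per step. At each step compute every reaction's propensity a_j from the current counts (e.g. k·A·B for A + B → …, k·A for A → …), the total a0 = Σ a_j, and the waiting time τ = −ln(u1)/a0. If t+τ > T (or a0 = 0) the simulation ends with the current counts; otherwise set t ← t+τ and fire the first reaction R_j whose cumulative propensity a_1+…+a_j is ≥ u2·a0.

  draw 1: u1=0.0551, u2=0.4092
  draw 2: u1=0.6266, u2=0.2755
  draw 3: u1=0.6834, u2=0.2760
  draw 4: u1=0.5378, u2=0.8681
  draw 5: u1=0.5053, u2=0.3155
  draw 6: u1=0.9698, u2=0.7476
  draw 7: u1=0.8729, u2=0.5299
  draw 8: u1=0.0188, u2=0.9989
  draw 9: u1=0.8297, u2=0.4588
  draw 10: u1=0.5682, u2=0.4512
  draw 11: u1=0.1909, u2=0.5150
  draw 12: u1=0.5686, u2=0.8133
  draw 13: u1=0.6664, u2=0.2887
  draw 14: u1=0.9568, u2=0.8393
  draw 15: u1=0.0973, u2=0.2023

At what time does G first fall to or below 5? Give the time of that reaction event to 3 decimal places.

Threshold first reached at t = 0.207

t=0.000: B=9 E=2 C=4 G=8 Y=7
Draw 1: a1=15.904, a2=2.700, a3=0.904, a0=19.508; τ=−ln(0.0551)/19.508=0.149 → t=0.149; u2·a0=0.4092·19.508=7.983 ≤ a1=15.904 → R1 fires; B=9 E=3 C=4 G=7 Y=6
Draw 2: a1=11.928, a2=2.700, a3=1.356, a0=15.984; τ=−ln(0.6266)/15.984=0.029 → t=0.178; u2·a0=0.2755·15.984=4.404 ≤ a1=11.928 → R1 fires; B=9 E=4 C=4 G=6 Y=5
Draw 3: a1=8.520, a2=2.700, a3=1.808, a0=13.028; τ=−ln(0.6834)/13.028=0.029 → t=0.207; u2·a0=0.2760·13.028=3.596 ≤ a1=8.520 → R1 fires; B=9 E=5 C=4 G=5 Y=4
Draw 4: a1=5.680, a2=2.700, a3=2.260, a0=10.640; τ=−ln(0.5378)/10.640=0.058 → t=0.265; u2·a0=0.8681·10.640=9.237; a1+a2=8.380 < 9.237 ≤ a1+…+a3=10.640 → R3 fires; B=10 E=4 C=4 G=5 Y=6
Draw 5: a1=8.520, a2=3.000, a3=1.808, a0=13.328; τ=−ln(0.5053)/13.328=0.051 → t=0.317; u2·a0=0.3155·13.328=4.205 ≤ a1=8.520 → R1 fires; B=10 E=5 C=4 G=4 Y=5
Draw 6: a1=5.680, a2=3.000, a3=2.260, a0=10.940; τ=−ln(0.9698)/10.940=0.003 → t=0.319; u2·a0=0.7476·10.940=8.179; a1=5.680 < 8.179 ≤ a1+a2=8.680 → R2 fires; B=9 E=5 C=5 G=5 Y=5
Draw 7: a1=7.100, a2=3.375, a3=2.260, a0=12.735; τ=−ln(0.8729)/12.735=0.011 → t=0.330; u2·a0=0.5299·12.735=6.748 ≤ a1=7.100 → R1 fires; B=9 E=6 C=5 G=4 Y=4
Draw 8: a1=4.544, a2=3.375, a3=2.712, a0=10.631; τ=−ln(0.0188)/10.631=0.374 → t=0.704; u2·a0=0.9989·10.631=10.619; a1+a2=7.919 < 10.619 ≤ a1+…+a3=10.631 → R3 fires; B=10 E=5 C=5 G=4 Y=6
Draw 9: a1=6.816, a2=3.750, a3=2.260, a0=12.826; τ=−ln(0.8297)/12.826=0.015 → t=0.718; u2·a0=0.4588·12.826=5.885 ≤ a1=6.816 → R1 fires; B=10 E=6 C=5 G=3 Y=5
Draw 10: a1=4.260, a2=3.750, a3=2.712, a0=10.722; τ=−ln(0.5682)/10.722=0.053 → t=0.771; u2·a0=0.4512·10.722=4.838; a1=4.260 < 4.838 ≤ a1+a2=8.010 → R2 fires; B=9 E=6 C=6 G=4 Y=5
Draw 11: a1=5.680, a2=4.050, a3=2.712, a0=12.442; τ=−ln(0.1909)/12.442=0.133 → t=0.904; u2·a0=0.5150·12.442=6.408; a1=5.680 < 6.408 ≤ a1+a2=9.730 → R2 fires; B=8 E=6 C=7 G=5 Y=5
Draw 12: a1=7.100, a2=4.200, a3=2.712, a0=14.012; τ=−ln(0.5686)/14.012=0.040 → t=0.945; u2·a0=0.8133·14.012=11.396; a1+a2=11.300 < 11.396 ≤ a1+…+a3=14.012 → R3 fires; B=9 E=5 C=7 G=5 Y=7
Draw 13: a1=9.940, a2=4.725, a3=2.260, a0=16.925; τ=−ln(0.6664)/16.925=0.024 → t=0.968; u2·a0=0.2887·16.925=4.886 ≤ a1=9.940 → R1 fires; B=9 E=6 C=7 G=4 Y=6
Draw 14: a1=6.816, a2=4.725, a3=2.712, a0=14.253; τ=−ln(0.9568)/14.253=0.003 → t=0.972; u2·a0=0.8393·14.253=11.963; a1+a2=11.541 < 11.963 ≤ a1+…+a3=14.253 → R3 fires; B=10 E=5 C=7 G=4 Y=8
Draw 15: a1=9.088, a2=5.250, a3=2.260, a0=16.598; τ=−ln(0.0973)/16.598=0.140 → t=1.112 > T=1.06: stop.
G first becomes ≤ 5 when it reaches 5 at the event at t=0.207.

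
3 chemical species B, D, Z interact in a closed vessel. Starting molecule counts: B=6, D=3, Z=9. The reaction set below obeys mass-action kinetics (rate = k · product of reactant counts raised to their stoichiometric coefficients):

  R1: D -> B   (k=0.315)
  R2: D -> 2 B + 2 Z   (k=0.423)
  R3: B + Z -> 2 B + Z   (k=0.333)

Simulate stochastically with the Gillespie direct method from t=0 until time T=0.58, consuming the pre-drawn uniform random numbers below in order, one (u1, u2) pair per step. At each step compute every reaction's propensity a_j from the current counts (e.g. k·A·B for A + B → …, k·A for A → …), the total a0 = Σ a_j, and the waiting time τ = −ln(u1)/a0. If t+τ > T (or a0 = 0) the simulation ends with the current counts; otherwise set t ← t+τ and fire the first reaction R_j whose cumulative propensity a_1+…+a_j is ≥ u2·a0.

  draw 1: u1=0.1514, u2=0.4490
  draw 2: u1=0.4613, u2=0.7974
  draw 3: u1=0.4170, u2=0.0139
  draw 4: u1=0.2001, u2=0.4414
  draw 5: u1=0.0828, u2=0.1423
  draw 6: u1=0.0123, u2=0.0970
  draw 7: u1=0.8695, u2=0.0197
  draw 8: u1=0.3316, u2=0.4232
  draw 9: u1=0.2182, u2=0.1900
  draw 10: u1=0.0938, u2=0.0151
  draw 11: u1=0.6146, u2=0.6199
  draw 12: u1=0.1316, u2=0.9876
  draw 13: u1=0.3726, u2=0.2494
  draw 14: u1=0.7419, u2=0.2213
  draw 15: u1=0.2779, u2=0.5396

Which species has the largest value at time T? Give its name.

t=0.000: B=6 D=3 Z=9
Draw 1: a1=0.945, a2=1.269, a3=17.982, a0=20.196; τ=−ln(0.1514)/20.196=0.093 → t=0.093; u2·a0=0.4490·20.196=9.068; a1+a2=2.214 < 9.068 ≤ a1+…+a3=20.196 → R3 fires; B=7 D=3 Z=9
Draw 2: a1=0.945, a2=1.269, a3=20.979, a0=23.193; τ=−ln(0.4613)/23.193=0.033 → t=0.127; u2·a0=0.7974·23.193=18.494; a1+a2=2.214 < 18.494 ≤ a1+…+a3=23.193 → R3 fires; B=8 D=3 Z=9
Draw 3: a1=0.945, a2=1.269, a3=23.976, a0=26.190; τ=−ln(0.4170)/26.190=0.033 → t=0.160; u2·a0=0.0139·26.190=0.364 ≤ a1=0.945 → R1 fires; B=9 D=2 Z=9
Draw 4: a1=0.630, a2=0.846, a3=26.973, a0=28.449; τ=−ln(0.2001)/28.449=0.057 → t=0.217; u2·a0=0.4414·28.449=12.557; a1+a2=1.476 < 12.557 ≤ a1+…+a3=28.449 → R3 fires; B=10 D=2 Z=9
Draw 5: a1=0.630, a2=0.846, a3=29.970, a0=31.446; τ=−ln(0.0828)/31.446=0.079 → t=0.296; u2·a0=0.1423·31.446=4.475; a1+a2=1.476 < 4.475 ≤ a1+…+a3=31.446 → R3 fires; B=11 D=2 Z=9
Draw 6: a1=0.630, a2=0.846, a3=32.967, a0=34.443; τ=−ln(0.0123)/34.443=0.128 → t=0.424; u2·a0=0.0970·34.443=3.341; a1+a2=1.476 < 3.341 ≤ a1+…+a3=34.443 → R3 fires; B=12 D=2 Z=9
Draw 7: a1=0.630, a2=0.846, a3=35.964, a0=37.440; τ=−ln(0.8695)/37.440=0.004 → t=0.427; u2·a0=0.0197·37.440=0.738; a1=0.630 < 0.738 ≤ a1+a2=1.476 → R2 fires; B=14 D=1 Z=11
Draw 8: a1=0.315, a2=0.423, a3=51.282, a0=52.020; τ=−ln(0.3316)/52.020=0.021 → t=0.449; u2·a0=0.4232·52.020=22.015; a1+a2=0.738 < 22.015 ≤ a1+…+a3=52.020 → R3 fires; B=15 D=1 Z=11
Draw 9: a1=0.315, a2=0.423, a3=54.945, a0=55.683; τ=−ln(0.2182)/55.683=0.027 → t=0.476; u2·a0=0.1900·55.683=10.580; a1+a2=0.738 < 10.580 ≤ a1+…+a3=55.683 → R3 fires; B=16 D=1 Z=11
Draw 10: a1=0.315, a2=0.423, a3=58.608, a0=59.346; τ=−ln(0.0938)/59.346=0.040 → t=0.516; u2·a0=0.0151·59.346=0.896; a1+a2=0.738 < 0.896 ≤ a1+…+a3=59.346 → R3 fires; B=17 D=1 Z=11
Draw 11: a1=0.315, a2=0.423, a3=62.271, a0=63.009; τ=−ln(0.6146)/63.009=0.008 → t=0.524; u2·a0=0.6199·63.009=39.059; a1+a2=0.738 < 39.059 ≤ a1+…+a3=63.009 → R3 fires; B=18 D=1 Z=11
Draw 12: a1=0.315, a2=0.423, a3=65.934, a0=66.672; τ=−ln(0.1316)/66.672=0.030 → t=0.554; u2·a0=0.9876·66.672=65.845; a1+a2=0.738 < 65.845 ≤ a1+…+a3=66.672 → R3 fires; B=19 D=1 Z=11
Draw 13: a1=0.315, a2=0.423, a3=69.597, a0=70.335; τ=−ln(0.3726)/70.335=0.014 → t=0.568; u2·a0=0.2494·70.335=17.542; a1+a2=0.738 < 17.542 ≤ a1+…+a3=70.335 → R3 fires; B=20 D=1 Z=11
Draw 14: a1=0.315, a2=0.423, a3=73.260, a0=73.998; τ=−ln(0.7419)/73.998=0.004 → t=0.572; u2·a0=0.2213·73.998=16.376; a1+a2=0.738 < 16.376 ≤ a1+…+a3=73.998 → R3 fires; B=21 D=1 Z=11
Draw 15: a1=0.315, a2=0.423, a3=76.923, a0=77.661; τ=−ln(0.2779)/77.661=0.016 → t=0.589 > T=0.58: stop.
At T=0.58: B=21 D=1 Z=11; the largest is B.

Dominant species at T: B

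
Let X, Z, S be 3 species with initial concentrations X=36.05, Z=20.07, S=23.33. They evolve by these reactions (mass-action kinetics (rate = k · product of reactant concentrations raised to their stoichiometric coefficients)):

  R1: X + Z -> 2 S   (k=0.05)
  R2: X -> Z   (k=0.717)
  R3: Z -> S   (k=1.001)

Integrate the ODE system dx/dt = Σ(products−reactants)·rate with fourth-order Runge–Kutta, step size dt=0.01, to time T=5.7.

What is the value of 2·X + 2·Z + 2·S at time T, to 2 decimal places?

Check how each reaction changes W = 2·X + 2·Z + 2·S (weight of products minus weight of reactants):
R1: X + Z -> 2 S: (2·2) − (2·1 + 2·1) = 4 − 4 = 0
R2: X -> Z: (2·1) − (2·1) = 2 − 2 = 0
R3: Z -> S: (2·1) − (2·1) = 2 − 2 = 0
Every reaction leaves W unchanged, so W is conserved and no simulation is needed: W(T) = W(0) = 2·36.05 + 2·20.07 + 2·23.33 = 158.90

Value at T = 158.90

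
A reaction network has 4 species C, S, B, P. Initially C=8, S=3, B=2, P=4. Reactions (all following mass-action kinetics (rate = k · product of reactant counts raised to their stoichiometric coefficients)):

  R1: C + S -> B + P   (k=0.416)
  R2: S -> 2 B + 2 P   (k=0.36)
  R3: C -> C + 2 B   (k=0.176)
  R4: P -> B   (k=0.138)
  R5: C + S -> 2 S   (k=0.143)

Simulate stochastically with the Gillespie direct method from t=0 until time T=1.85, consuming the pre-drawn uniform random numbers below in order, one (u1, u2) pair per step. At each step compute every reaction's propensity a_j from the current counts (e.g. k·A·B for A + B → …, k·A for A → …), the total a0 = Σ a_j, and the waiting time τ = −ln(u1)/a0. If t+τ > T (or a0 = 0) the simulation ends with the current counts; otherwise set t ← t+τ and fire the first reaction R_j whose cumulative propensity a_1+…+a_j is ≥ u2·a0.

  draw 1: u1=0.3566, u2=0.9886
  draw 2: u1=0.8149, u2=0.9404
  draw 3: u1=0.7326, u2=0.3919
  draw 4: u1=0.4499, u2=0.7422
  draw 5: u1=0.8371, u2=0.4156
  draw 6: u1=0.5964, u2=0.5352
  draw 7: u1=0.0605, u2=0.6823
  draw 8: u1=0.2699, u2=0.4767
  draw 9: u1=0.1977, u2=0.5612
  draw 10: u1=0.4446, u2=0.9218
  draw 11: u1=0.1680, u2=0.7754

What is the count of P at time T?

t=0.000: C=8 S=3 B=2 P=4
Draw 1: a1=9.984, a2=1.080, a3=1.408, a4=0.552, a5=3.432, a0=16.456; τ=−ln(0.3566)/16.456=0.063 → t=0.063; u2·a0=0.9886·16.456=16.268; a1+…+a4=13.024 < 16.268 ≤ a1+…+a5=16.456 → R5 fires; C=7 S=4 B=2 P=4
Draw 2: a1=11.648, a2=1.440, a3=1.232, a4=0.552, a5=4.004, a0=18.876; τ=−ln(0.8149)/18.876=0.011 → t=0.074; u2·a0=0.9404·18.876=17.751; a1+…+a4=14.872 < 17.751 ≤ a1+…+a5=18.876 → R5 fires; C=6 S=5 B=2 P=4
Draw 3: a1=12.480, a2=1.800, a3=1.056, a4=0.552, a5=4.290, a0=20.178; τ=−ln(0.7326)/20.178=0.015 → t=0.089; u2·a0=0.3919·20.178=7.908 ≤ a1=12.480 → R1 fires; C=5 S=4 B=3 P=5
Draw 4: a1=8.320, a2=1.440, a3=0.880, a4=0.690, a5=2.860, a0=14.190; τ=−ln(0.4499)/14.190=0.056 → t=0.145; u2·a0=0.7422·14.190=10.532; a1+a2=9.760 < 10.532 ≤ a1+…+a3=10.640 → R3 fires; C=5 S=4 B=5 P=5
Draw 5: a1=8.320, a2=1.440, a3=0.880, a4=0.690, a5=2.860, a0=14.190; τ=−ln(0.8371)/14.190=0.013 → t=0.158; u2·a0=0.4156·14.190=5.897 ≤ a1=8.320 → R1 fires; C=4 S=3 B=6 P=6
Draw 6: a1=4.992, a2=1.080, a3=0.704, a4=0.828, a5=1.716, a0=9.320; τ=−ln(0.5964)/9.320=0.055 → t=0.213; u2·a0=0.5352·9.320=4.988 ≤ a1=4.992 → R1 fires; C=3 S=2 B=7 P=7
Draw 7: a1=2.496, a2=0.720, a3=0.528, a4=0.966, a5=0.858, a0=5.568; τ=−ln(0.0605)/5.568=0.504 → t=0.717; u2·a0=0.6823·5.568=3.799; a1+…+a3=3.744 < 3.799 ≤ a1+…+a4=4.710 → R4 fires; C=3 S=2 B=8 P=6
Draw 8: a1=2.496, a2=0.720, a3=0.528, a4=0.828, a5=0.858, a0=5.430; τ=−ln(0.2699)/5.430=0.241 → t=0.958; u2·a0=0.4767·5.430=2.588; a1=2.496 < 2.588 ≤ a1+a2=3.216 → R2 fires; C=3 S=1 B=10 P=8
Draw 9: a1=1.248, a2=0.360, a3=0.528, a4=1.104, a5=0.429, a0=3.669; τ=−ln(0.1977)/3.669=0.442 → t=1.400; u2·a0=0.5612·3.669=2.059; a1+a2=1.608 < 2.059 ≤ a1+…+a3=2.136 → R3 fires; C=3 S=1 B=12 P=8
Draw 10: a1=1.248, a2=0.360, a3=0.528, a4=1.104, a5=0.429, a0=3.669; τ=−ln(0.4446)/3.669=0.221 → t=1.621; u2·a0=0.9218·3.669=3.382; a1+…+a4=3.240 < 3.382 ≤ a1+…+a5=3.669 → R5 fires; C=2 S=2 B=12 P=8
Draw 11: a1=1.664, a2=0.720, a3=0.352, a4=1.104, a5=0.572, a0=4.412; τ=−ln(0.1680)/4.412=0.404 → t=2.025 > T=1.85: stop.
Read off P at T=1.85: 8

P at T = 8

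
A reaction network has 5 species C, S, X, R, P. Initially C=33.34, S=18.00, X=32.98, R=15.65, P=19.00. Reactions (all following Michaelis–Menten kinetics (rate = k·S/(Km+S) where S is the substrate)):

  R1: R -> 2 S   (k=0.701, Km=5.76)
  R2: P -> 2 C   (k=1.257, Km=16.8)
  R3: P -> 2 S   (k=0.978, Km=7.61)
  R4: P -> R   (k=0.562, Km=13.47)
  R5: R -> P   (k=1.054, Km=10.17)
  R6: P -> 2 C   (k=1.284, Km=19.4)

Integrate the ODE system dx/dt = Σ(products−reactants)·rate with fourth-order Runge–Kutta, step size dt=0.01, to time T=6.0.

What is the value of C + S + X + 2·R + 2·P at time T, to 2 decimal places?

Value at T = 153.62

Check how each reaction changes W = C + S + X + 2·R + 2·P (weight of products minus weight of reactants):
R1: R -> 2 S: (1·2) − (2·1) = 2 − 2 = 0
R2: P -> 2 C: (1·2) − (2·1) = 2 − 2 = 0
R3: P -> 2 S: (1·2) − (2·1) = 2 − 2 = 0
R4: P -> R: (2·1) − (2·1) = 2 − 2 = 0
R5: R -> P: (2·1) − (2·1) = 2 − 2 = 0
R6: P -> 2 C: (1·2) − (2·1) = 2 − 2 = 0
Every reaction leaves W unchanged, so W is conserved and no simulation is needed: W(T) = W(0) = 33.34 + 18.00 + 32.98 + 2·15.65 + 2·19.00 = 153.62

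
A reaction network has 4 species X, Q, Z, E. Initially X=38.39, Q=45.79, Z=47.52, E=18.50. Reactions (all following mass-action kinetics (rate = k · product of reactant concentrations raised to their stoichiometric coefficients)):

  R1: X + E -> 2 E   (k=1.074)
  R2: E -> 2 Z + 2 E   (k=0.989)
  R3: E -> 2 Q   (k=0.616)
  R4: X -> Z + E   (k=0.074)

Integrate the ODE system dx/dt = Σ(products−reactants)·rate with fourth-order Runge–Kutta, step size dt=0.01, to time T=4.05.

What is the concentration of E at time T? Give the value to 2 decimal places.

RK4 with dt=0.01: 405 steps to T=4.05. Trajectory (selected grid times):
t=0.00: X=38.39 Q=45.79 Z=47.52 E=18.50
t=0.45: X=0.00 Q=78.63 Z=100.32 E=66.83
t=0.90: X=0.00 Q=118.97 Z=165.10 E=79.05
t=1.35: X=0.00 Q=166.69 Z=241.71 E=93.49
t=1.80: X=0.00 Q=223.13 Z=332.32 E=110.58
t=2.25: X=0.00 Q=289.88 Z=439.49 E=130.79
t=2.70: X=0.00 Q=368.83 Z=566.25 E=154.69
t=3.15: X=0.00 Q=462.21 Z=716.17 E=182.97
t=3.60: X=0.00 Q=572.66 Z=893.49 E=216.40
t=4.05: X=0.00 Q=703.29 Z=1103.22 E=255.95
Read off E at T=4.05: 255.95

E at T = 255.95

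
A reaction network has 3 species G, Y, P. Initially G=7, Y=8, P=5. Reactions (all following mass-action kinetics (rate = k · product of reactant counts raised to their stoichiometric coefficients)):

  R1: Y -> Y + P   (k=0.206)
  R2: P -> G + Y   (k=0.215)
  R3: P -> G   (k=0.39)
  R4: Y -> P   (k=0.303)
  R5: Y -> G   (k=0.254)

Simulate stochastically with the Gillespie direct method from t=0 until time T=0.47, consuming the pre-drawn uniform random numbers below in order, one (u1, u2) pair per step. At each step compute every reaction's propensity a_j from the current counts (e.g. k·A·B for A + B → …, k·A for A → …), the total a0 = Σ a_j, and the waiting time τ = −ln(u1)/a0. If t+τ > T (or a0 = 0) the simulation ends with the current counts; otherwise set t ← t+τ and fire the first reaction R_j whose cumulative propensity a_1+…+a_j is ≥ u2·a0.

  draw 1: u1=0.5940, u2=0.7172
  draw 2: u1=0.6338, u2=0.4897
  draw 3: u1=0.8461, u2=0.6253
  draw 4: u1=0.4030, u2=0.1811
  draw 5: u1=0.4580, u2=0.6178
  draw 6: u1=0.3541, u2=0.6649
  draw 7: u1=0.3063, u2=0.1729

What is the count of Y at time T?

Y at T = 5

t=0.000: G=7 Y=8 P=5
Draw 1: a1=1.648, a2=1.075, a3=1.950, a4=2.424, a5=2.032, a0=9.129; τ=−ln(0.5940)/9.129=0.057 → t=0.057; u2·a0=0.7172·9.129=6.547; a1+…+a3=4.673 < 6.547 ≤ a1+…+a4=7.097 → R4 fires; G=7 Y=7 P=6
Draw 2: a1=1.442, a2=1.290, a3=2.340, a4=2.121, a5=1.778, a0=8.971; τ=−ln(0.6338)/8.971=0.051 → t=0.108; u2·a0=0.4897·8.971=4.393; a1+a2=2.732 < 4.393 ≤ a1+…+a3=5.072 → R3 fires; G=8 Y=7 P=5
Draw 3: a1=1.442, a2=1.075, a3=1.950, a4=2.121, a5=1.778, a0=8.366; τ=−ln(0.8461)/8.366=0.020 → t=0.128; u2·a0=0.6253·8.366=5.231; a1+…+a3=4.467 < 5.231 ≤ a1+…+a4=6.588 → R4 fires; G=8 Y=6 P=6
Draw 4: a1=1.236, a2=1.290, a3=2.340, a4=1.818, a5=1.524, a0=8.208; τ=−ln(0.4030)/8.208=0.111 → t=0.239; u2·a0=0.1811·8.208=1.486; a1=1.236 < 1.486 ≤ a1+a2=2.526 → R2 fires; G=9 Y=7 P=5
Draw 5: a1=1.442, a2=1.075, a3=1.950, a4=2.121, a5=1.778, a0=8.366; τ=−ln(0.4580)/8.366=0.093 → t=0.332; u2·a0=0.6178·8.366=5.169; a1+…+a3=4.467 < 5.169 ≤ a1+…+a4=6.588 → R4 fires; G=9 Y=6 P=6
Draw 6: a1=1.236, a2=1.290, a3=2.340, a4=1.818, a5=1.524, a0=8.208; τ=−ln(0.3541)/8.208=0.126 → t=0.458; u2·a0=0.6649·8.208=5.457; a1+…+a3=4.866 < 5.457 ≤ a1+…+a4=6.684 → R4 fires; G=9 Y=5 P=7
Draw 7: a1=1.030, a2=1.505, a3=2.730, a4=1.515, a5=1.270, a0=8.050; τ=−ln(0.3063)/8.050=0.147 → t=0.605 > T=0.47: stop.
Read off Y at T=0.47: 5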